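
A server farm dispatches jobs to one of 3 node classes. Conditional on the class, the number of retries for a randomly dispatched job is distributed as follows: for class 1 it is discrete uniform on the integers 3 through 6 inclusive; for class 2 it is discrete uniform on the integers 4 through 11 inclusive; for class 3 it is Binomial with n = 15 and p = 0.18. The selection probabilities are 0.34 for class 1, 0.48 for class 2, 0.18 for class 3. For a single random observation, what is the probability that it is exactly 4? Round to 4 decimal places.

Conditional on each class, P(X = 4): 1: 0.25; 2: 0.125; 3: 0.161501.
By total probability, P(X = 4) = 0.34·0.25 + 0.48·0.125 + 0.18·0.161501 = 0.17407.

0.1741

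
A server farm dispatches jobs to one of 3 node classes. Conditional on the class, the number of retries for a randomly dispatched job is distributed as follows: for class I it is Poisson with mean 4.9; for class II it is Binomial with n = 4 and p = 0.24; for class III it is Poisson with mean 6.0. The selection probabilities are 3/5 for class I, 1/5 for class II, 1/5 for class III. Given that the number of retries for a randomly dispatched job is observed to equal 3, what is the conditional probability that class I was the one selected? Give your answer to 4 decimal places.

Likelihoods P(X=3 | ·): I: 0.146014; II: 0.042025; III: 0.0892351.
Posterior ∝ prior × likelihood. Numerator for I: 0.6·0.146014 = 0.0876083.
Normalizing constant: 0.6·0.146014 + 0.2·0.042025 + 0.2·0.0892351 = 0.11386.
P(I | observation) = 0.0876083 / 0.11386 = 0.769437.

0.7694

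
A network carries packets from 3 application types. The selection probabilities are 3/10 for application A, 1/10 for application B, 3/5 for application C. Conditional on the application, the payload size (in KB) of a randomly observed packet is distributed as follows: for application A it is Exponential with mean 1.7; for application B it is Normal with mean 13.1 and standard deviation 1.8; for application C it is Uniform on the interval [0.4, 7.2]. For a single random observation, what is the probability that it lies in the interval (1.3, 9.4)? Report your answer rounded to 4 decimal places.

Conditional on each application, P(1.3 < X < 9.4): A: 0.461502; B: 0.0199127; C: 0.867647.
By total probability, P(1.3 < X < 9.4) = 0.3·0.461502 + 0.1·0.0199127 + 0.6·0.867647 = 0.66103.

0.6610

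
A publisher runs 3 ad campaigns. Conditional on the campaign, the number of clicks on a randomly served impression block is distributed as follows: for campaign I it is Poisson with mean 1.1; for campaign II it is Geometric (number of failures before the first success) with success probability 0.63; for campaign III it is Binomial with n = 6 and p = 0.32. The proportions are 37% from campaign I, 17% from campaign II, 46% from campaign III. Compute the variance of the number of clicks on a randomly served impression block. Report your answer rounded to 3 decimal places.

1.436

Per component, I: μ=1.1, E[X²]=2.31; II: μ=0.587302, E[X²]=1.27715; III: μ=1.92, E[X²]=4.992.
E[X] = 0.37·1.1 + 0.17·0.587302 + 0.46·1.92 = 1.39004.
E[X²] = 0.37·2.31 + 0.17·1.27715 + 0.46·4.992 = 3.36814.
Var(X) = E[X²] − (E[X])² = 3.36814 − 1.93221 = 1.43592.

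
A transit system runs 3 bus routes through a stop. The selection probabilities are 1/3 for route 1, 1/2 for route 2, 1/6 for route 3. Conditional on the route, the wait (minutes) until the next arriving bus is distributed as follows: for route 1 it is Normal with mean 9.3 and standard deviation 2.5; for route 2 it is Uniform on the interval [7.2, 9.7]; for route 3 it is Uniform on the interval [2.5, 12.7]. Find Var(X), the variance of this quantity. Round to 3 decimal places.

4.130

Per component, 1: μ=9.3, E[X²]=92.74; 2: μ=8.45, E[X²]=71.9233; 3: μ=7.6, E[X²]=66.43.
E[X] = 0.333333·9.3 + 0.5·8.45 + 0.166667·7.6 = 8.59167.
E[X²] = 0.333333·92.74 + 0.5·71.9233 + 0.166667·66.43 = 77.9467.
Var(X) = E[X²] − (E[X])² = 77.9467 − 73.8167 = 4.12993.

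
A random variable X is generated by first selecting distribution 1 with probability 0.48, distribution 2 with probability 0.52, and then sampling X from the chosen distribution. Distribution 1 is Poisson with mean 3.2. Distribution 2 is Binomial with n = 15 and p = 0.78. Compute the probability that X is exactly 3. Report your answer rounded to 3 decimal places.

0.107

Conditional on each component, P(X = 3): 1: 0.222616; 2: 2.77567e-06.
By total probability, P(X = 3) = 0.48·0.222616 + 0.52·2.77567e-06 = 0.106857.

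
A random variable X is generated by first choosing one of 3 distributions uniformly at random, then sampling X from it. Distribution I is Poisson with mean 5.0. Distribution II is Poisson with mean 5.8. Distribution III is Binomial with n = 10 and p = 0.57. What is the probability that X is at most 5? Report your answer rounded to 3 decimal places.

Conditional on each component, P(X ≤ 5): I: 0.615961; II: 0.478315; III: 0.443609.
By total probability, P(X ≤ 5) = 0.333333·0.615961 + 0.333333·0.478315 + 0.333333·0.443609 = 0.512628.

0.513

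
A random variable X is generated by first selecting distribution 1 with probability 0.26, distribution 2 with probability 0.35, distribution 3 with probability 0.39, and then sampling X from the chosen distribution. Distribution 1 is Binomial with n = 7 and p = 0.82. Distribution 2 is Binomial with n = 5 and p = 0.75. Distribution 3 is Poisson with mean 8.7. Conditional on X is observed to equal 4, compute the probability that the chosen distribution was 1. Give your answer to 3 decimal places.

0.135

Likelihoods P(X=4 | ·): 1: 0.0922871; 2: 0.395508; 3: 0.0397653.
Posterior ∝ prior × likelihood. Numerator for 1: 0.26·0.0922871 = 0.0239946.
Normalizing constant: 0.26·0.0922871 + 0.35·0.395508 + 0.39·0.0397653 = 0.177931.
P(1 | observation) = 0.0239946 / 0.177931 = 0.134854.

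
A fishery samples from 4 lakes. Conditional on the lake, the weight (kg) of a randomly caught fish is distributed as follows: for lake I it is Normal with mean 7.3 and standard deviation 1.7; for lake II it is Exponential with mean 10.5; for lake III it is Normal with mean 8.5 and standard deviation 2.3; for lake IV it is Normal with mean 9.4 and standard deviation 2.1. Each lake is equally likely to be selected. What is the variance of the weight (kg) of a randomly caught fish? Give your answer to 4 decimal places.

32.0919

Per component, I: μ=7.3, E[X²]=56.18; II: μ=10.5, E[X²]=220.5; III: μ=8.5, E[X²]=77.54; IV: μ=9.4, E[X²]=92.77.
E[X] = 0.25·7.3 + 0.25·10.5 + 0.25·8.5 + 0.25·9.4 = 8.925.
E[X²] = 0.25·56.18 + 0.25·220.5 + 0.25·77.54 + 0.25·92.77 = 111.748.
Var(X) = E[X²] − (E[X])² = 111.748 − 79.6556 = 32.0919.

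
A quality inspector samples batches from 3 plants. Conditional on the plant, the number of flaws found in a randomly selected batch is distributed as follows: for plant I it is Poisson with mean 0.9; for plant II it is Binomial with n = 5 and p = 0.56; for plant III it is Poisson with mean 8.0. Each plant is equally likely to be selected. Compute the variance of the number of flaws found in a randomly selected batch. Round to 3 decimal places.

Per component, I: μ=0.9, E[X²]=1.71; II: μ=2.8, E[X²]=9.072; III: μ=8, E[X²]=72.
E[X] = 0.333333·0.9 + 0.333333·2.8 + 0.333333·8 = 3.9.
E[X²] = 0.333333·1.71 + 0.333333·9.072 + 0.333333·72 = 27.594.
Var(X) = E[X²] − (E[X])² = 27.594 − 15.21 = 12.384.

12.384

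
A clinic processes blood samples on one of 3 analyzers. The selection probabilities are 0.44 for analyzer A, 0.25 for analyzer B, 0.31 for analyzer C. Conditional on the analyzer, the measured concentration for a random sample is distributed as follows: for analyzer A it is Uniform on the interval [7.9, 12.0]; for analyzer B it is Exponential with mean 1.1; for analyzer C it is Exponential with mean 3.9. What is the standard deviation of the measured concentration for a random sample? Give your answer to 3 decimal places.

Per component, A: μ=9.95, E[X²]=100.403; B: μ=1.1, E[X²]=2.42; C: μ=3.9, E[X²]=30.42.
E[X] = 0.44·9.95 + 0.25·1.1 + 0.31·3.9 = 5.862.
E[X²] = 0.44·100.403 + 0.25·2.42 + 0.31·30.42 = 54.2127.
Var(X) = E[X²] − (E[X])² = 54.2127 − 34.363 = 19.8496.
SD(X) = √19.8496 = 4.45529.

4.455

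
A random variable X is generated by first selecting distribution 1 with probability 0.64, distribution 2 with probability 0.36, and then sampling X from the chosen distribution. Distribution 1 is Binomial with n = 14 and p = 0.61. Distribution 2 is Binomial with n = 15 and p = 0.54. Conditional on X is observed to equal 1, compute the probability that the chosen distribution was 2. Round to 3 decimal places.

Likelihoods P(X=1 | ·): 1: 4.1238e-05; 2: 0.000153849.
Posterior ∝ prior × likelihood. Numerator for 2: 0.36·0.000153849 = 5.53856e-05.
Normalizing constant: 0.64·4.1238e-05 + 0.36·0.000153849 = 8.1778e-05.
P(2 | observation) = 5.53856e-05 / 8.1778e-05 = 0.677268.

0.677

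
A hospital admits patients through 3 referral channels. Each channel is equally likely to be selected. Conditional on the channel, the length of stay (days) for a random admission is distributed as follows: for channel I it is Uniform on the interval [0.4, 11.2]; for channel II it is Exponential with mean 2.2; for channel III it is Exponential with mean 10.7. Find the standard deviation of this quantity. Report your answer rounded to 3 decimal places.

7.426

Per component, I: μ=5.8, E[X²]=43.36; II: μ=2.2, E[X²]=9.68; III: μ=10.7, E[X²]=228.98.
E[X] = 0.333333·5.8 + 0.333333·2.2 + 0.333333·10.7 = 6.23333.
E[X²] = 0.333333·43.36 + 0.333333·9.68 + 0.333333·228.98 = 94.0067.
Var(X) = E[X²] − (E[X])² = 94.0067 − 38.8544 = 55.1522.
SD(X) = √55.1522 = 7.42645.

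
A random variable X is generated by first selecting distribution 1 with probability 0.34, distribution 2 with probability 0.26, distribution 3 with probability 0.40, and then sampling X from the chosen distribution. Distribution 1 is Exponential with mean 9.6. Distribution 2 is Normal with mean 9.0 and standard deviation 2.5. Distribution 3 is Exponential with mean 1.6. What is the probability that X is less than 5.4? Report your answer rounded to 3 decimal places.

Conditional on each component, P(X < 5.4): 1: 0.430217; 2: 0.0749337; 3: 0.965782.
By total probability, P(X < 5.4) = 0.34·0.430217 + 0.26·0.0749337 + 0.4·0.965782 = 0.552069.

0.552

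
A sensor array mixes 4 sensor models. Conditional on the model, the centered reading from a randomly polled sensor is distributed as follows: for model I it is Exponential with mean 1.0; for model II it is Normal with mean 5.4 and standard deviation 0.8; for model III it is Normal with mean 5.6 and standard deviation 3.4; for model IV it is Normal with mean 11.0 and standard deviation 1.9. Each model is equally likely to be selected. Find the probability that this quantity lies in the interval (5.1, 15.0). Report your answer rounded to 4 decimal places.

Conditional on each model, P(5.1 < X < 15.0): I: 0.00609644; II: 0.64617; III: 0.555608; IV: 0.981415.
By total probability, P(5.1 < X < 15.0) = 0.25·0.00609644 + 0.25·0.64617 + 0.25·0.555608 + 0.25·0.981415 = 0.547322.

0.5473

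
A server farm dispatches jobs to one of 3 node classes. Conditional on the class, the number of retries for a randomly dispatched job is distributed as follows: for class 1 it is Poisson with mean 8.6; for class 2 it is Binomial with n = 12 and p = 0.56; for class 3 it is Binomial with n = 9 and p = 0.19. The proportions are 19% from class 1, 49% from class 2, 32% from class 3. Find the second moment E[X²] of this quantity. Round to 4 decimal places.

For each component E[X²] = Var + (mean)², giving 1: 82.56; 2: 48.1152; 3: 4.3092.
Overall E[X²] = 0.19·82.56 + 0.49·48.1152 + 0.32·4.3092 = 40.6418.

40.6418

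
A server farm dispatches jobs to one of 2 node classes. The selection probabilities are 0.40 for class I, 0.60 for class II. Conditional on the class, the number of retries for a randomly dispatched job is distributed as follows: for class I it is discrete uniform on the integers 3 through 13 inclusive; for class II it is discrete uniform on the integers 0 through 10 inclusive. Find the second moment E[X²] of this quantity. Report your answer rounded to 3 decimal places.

50.600

For each component E[X²] = Var + (mean)², giving I: 74; II: 35.
Overall E[X²] = 0.4·74 + 0.6·35 = 50.6.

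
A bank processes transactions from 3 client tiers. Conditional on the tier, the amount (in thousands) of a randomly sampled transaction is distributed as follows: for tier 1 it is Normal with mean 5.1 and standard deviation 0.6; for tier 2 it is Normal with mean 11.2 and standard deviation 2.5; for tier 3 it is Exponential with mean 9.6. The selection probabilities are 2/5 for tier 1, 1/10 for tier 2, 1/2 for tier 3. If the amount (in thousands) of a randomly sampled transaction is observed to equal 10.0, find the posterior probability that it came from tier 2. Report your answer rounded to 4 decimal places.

Likelihoods f(10.0 | ·): 1: 2.18899e-15; 2: 0.142213; 3: 0.0367569.
Posterior ∝ prior × likelihood. Numerator for 2: 0.1·0.142213 = 0.0142213.
Normalizing constant: 0.4·2.18899e-15 + 0.1·0.142213 + 0.5·0.0367569 = 0.0325997.
P(2 | observation) = 0.0142213 / 0.0325997 = 0.43624.

0.4362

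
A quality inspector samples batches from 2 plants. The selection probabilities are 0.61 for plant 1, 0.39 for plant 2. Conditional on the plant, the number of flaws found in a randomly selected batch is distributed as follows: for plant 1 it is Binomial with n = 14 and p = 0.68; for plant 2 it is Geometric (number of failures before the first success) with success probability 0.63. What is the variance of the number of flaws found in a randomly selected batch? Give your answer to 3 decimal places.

21.205

Per component, 1: μ=9.52, E[X²]=93.6768; 2: μ=0.587302, E[X²]=1.27715.
E[X] = 0.61·9.52 + 0.39·0.587302 = 6.03625.
E[X²] = 0.61·93.6768 + 0.39·1.27715 = 57.6409.
Var(X) = E[X²] − (E[X])² = 57.6409 − 36.4363 = 21.2047.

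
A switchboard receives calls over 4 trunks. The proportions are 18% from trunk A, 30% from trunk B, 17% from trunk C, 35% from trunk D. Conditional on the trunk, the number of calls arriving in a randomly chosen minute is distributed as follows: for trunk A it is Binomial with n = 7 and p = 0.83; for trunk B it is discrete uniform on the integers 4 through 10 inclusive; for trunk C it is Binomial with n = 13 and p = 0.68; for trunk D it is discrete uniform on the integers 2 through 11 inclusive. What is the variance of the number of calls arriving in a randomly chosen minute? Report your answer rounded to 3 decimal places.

Per component, A: μ=5.81, E[X²]=34.7438; B: μ=7, E[X²]=53; C: μ=8.84, E[X²]=80.9744; D: μ=6.5, E[X²]=50.5.
E[X] = 0.18·5.81 + 0.3·7 + 0.17·8.84 + 0.35·6.5 = 6.9236.
E[X²] = 0.18·34.7438 + 0.3·53 + 0.17·80.9744 + 0.35·50.5 = 53.5945.
Var(X) = E[X²] − (E[X])² = 53.5945 − 47.9362 = 5.6583.

5.658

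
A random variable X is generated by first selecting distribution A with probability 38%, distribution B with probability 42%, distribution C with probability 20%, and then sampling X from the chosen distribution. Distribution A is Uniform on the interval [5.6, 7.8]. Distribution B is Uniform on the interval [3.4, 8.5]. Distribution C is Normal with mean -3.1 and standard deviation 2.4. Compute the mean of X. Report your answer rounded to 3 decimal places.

4.425

Component means — A: 6.7; B: 5.95; C: -3.1.
E[X] = 0.38·6.7 + 0.42·5.95 + 0.2·-3.1 = 4.425.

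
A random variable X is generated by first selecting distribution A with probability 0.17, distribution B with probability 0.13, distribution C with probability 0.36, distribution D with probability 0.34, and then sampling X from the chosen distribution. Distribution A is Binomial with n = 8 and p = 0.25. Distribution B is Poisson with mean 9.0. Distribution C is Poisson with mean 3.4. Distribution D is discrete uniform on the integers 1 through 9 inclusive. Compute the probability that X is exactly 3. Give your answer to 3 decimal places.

0.154

Conditional on each component, P(X = 3): A: 0.207642; B: 0.0149943; C: 0.218617; D: 0.111111.
By total probability, P(X = 3) = 0.17·0.207642 + 0.13·0.0149943 + 0.36·0.218617 + 0.34·0.111111 = 0.153728.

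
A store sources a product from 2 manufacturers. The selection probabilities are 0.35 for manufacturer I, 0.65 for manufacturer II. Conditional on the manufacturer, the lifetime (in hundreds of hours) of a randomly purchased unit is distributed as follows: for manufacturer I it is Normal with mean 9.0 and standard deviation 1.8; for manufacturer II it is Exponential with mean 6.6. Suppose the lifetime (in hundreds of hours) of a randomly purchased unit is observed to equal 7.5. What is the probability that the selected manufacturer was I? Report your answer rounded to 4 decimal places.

0.6342

Likelihoods f(7.5 | ·): I: 0.156618; II: 0.048634.
Posterior ∝ prior × likelihood. Numerator for I: 0.35·0.156618 = 0.0548162.
Normalizing constant: 0.35·0.156618 + 0.65·0.048634 = 0.0864283.
P(I | observation) = 0.0548162 / 0.0864283 = 0.634239.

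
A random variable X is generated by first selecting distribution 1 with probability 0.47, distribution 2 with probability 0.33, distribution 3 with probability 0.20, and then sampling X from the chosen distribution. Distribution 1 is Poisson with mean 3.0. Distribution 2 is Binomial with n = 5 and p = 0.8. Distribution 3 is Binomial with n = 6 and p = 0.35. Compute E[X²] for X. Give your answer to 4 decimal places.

For each component E[X²] = Var + (mean)², giving 1: 12; 2: 16.8; 3: 5.775.
Overall E[X²] = 0.47·12 + 0.33·16.8 + 0.2·5.775 = 12.339.

12.3390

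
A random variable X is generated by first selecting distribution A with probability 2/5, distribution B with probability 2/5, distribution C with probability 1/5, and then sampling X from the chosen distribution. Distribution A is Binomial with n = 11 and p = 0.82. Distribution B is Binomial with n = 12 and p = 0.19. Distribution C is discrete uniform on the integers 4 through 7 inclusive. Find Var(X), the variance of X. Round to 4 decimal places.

Per component, A: μ=9.02, E[X²]=82.984; B: μ=2.28, E[X²]=7.0452; C: μ=5.5, E[X²]=31.5.
E[X] = 0.4·9.02 + 0.4·2.28 + 0.2·5.5 = 5.62.
E[X²] = 0.4·82.984 + 0.4·7.0452 + 0.2·31.5 = 42.3117.
Var(X) = E[X²] − (E[X])² = 42.3117 − 31.5844 = 10.7273.

10.7273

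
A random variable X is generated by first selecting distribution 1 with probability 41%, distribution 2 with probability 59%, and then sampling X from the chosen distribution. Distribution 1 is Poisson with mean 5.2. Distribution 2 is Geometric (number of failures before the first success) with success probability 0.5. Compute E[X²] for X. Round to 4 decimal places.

14.9884

For each component E[X²] = Var + (mean)², giving 1: 32.24; 2: 3.
Overall E[X²] = 0.41·32.24 + 0.59·3 = 14.9884.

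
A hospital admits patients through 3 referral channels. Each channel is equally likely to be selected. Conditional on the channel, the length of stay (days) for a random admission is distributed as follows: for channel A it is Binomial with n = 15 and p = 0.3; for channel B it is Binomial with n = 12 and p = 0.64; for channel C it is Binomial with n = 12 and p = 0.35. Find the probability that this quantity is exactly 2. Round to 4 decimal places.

0.0671

Conditional on each channel, P(X = 2): A: 0.0915601; B: 0.000988391; C: 0.108846.
By total probability, P(X = 2) = 0.333333·0.0915601 + 0.333333·0.000988391 + 0.333333·0.108846 = 0.0671316.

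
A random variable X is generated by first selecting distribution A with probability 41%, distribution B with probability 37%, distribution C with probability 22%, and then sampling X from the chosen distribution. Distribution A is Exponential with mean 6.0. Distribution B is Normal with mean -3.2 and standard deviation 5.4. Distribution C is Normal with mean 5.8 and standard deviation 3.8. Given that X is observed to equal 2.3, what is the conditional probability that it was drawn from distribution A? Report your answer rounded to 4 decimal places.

Likelihoods f(2.3 | ·): A: 0.113598; B: 0.0439797; C: 0.068693.
Posterior ∝ prior × likelihood. Numerator for A: 0.41·0.113598 = 0.046575.
Normalizing constant: 0.41·0.113598 + 0.37·0.0439797 + 0.22·0.068693 = 0.07796.
P(A | observation) = 0.046575 / 0.07796 = 0.597422.

0.5974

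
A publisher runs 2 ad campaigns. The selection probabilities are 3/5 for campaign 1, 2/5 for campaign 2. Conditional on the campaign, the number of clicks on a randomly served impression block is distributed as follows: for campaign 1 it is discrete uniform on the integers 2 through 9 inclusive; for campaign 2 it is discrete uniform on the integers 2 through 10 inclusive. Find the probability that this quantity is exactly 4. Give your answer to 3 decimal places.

Conditional on each campaign, P(X = 4): 1: 0.125; 2: 0.111111.
By total probability, P(X = 4) = 0.6·0.125 + 0.4·0.111111 = 0.119444.

0.119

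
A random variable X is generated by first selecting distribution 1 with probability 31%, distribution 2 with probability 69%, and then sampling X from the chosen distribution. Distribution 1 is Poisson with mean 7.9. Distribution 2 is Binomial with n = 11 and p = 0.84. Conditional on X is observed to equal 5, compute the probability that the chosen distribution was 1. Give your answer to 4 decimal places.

0.9295

Likelihoods P(X=5 | ·): 1: 0.0950666; 2: 0.00324159.
Posterior ∝ prior × likelihood. Numerator for 1: 0.31·0.0950666 = 0.0294706.
Normalizing constant: 0.31·0.0950666 + 0.69·0.00324159 = 0.0317073.
P(1 | observation) = 0.0294706 / 0.0317073 = 0.929458.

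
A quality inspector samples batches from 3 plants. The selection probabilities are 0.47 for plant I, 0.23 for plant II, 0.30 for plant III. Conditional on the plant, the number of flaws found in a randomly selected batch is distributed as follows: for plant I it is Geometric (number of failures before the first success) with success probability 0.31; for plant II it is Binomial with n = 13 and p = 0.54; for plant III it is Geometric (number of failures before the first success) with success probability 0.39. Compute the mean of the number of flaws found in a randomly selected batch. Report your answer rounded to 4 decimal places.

Component means — I: 2.22581; II: 7.02; III: 1.5641.
E[X] = 0.47·2.22581 + 0.23·7.02 + 0.3·1.5641 = 3.12996.

3.1300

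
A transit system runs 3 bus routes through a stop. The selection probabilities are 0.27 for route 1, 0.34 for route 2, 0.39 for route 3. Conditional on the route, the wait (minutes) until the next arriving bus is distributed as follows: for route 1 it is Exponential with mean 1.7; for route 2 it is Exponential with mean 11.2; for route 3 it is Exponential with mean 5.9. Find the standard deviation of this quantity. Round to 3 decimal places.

Per component, 1: μ=1.7, E[X²]=5.78; 2: μ=11.2, E[X²]=250.88; 3: μ=5.9, E[X²]=69.62.
E[X] = 0.27·1.7 + 0.34·11.2 + 0.39·5.9 = 6.568.
E[X²] = 0.27·5.78 + 0.34·250.88 + 0.39·69.62 = 114.012.
Var(X) = E[X²] − (E[X])² = 114.012 − 43.1386 = 70.873.
SD(X) = √70.873 = 8.41861.

8.419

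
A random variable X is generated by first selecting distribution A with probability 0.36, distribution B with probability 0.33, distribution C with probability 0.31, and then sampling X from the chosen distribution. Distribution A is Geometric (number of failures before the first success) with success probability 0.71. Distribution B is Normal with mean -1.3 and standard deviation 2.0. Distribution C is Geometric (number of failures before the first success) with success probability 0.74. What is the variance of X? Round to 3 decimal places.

Per component, A: μ=0.408451, E[X²]=0.742115; B: μ=-1.3, E[X²]=5.69; C: μ=0.351351, E[X²]=0.598247.
E[X] = 0.36·0.408451 + 0.33·-1.3 + 0.31·0.351351 = -0.173039.
E[X²] = 0.36·0.742115 + 0.33·5.69 + 0.31·0.598247 = 2.33032.
Var(X) = E[X²] − (E[X])² = 2.33032 − 0.0299424 = 2.30038.

2.300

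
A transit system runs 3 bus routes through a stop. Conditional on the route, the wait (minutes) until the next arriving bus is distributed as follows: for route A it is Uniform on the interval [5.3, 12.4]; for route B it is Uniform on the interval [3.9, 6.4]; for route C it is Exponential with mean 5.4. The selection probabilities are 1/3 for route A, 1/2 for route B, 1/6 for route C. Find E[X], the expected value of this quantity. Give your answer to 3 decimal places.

6.425

Component means — A: 8.85; B: 5.15; C: 5.4.
E[X] = 0.333333·8.85 + 0.5·5.15 + 0.166667·5.4 = 6.425.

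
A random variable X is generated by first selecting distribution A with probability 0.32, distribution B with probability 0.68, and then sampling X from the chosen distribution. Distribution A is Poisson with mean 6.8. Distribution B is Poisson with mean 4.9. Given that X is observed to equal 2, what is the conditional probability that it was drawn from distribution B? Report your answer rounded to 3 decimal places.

0.881

Likelihoods P(X=2 | ·): A: 0.0257505; B: 0.0893962.
Posterior ∝ prior × likelihood. Numerator for B: 0.68·0.0893962 = 0.0607894.
Normalizing constant: 0.32·0.0257505 + 0.68·0.0893962 = 0.0690296.
P(B | observation) = 0.0607894 / 0.0690296 = 0.880629.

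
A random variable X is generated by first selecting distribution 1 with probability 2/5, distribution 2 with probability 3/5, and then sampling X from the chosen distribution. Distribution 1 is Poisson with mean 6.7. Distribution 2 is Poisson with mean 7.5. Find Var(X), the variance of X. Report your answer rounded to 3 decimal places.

Per component, 1: μ=6.7, E[X²]=51.59; 2: μ=7.5, E[X²]=63.75.
E[X] = 0.4·6.7 + 0.6·7.5 = 7.18.
E[X²] = 0.4·51.59 + 0.6·63.75 = 58.886.
Var(X) = E[X²] − (E[X])² = 58.886 − 51.5524 = 7.3336.

7.334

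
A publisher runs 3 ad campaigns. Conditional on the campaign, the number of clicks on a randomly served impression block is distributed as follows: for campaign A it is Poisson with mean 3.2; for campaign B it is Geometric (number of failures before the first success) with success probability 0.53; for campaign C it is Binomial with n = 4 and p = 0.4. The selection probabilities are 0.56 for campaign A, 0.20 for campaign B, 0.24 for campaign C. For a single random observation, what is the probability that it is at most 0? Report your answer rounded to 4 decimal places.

Conditional on each campaign, P(X ≤ 0): A: 0.0407622; B: 0.53; C: 0.1296.
By total probability, P(X ≤ 0) = 0.56·0.0407622 + 0.2·0.53 + 0.24·0.1296 = 0.159931.

0.1599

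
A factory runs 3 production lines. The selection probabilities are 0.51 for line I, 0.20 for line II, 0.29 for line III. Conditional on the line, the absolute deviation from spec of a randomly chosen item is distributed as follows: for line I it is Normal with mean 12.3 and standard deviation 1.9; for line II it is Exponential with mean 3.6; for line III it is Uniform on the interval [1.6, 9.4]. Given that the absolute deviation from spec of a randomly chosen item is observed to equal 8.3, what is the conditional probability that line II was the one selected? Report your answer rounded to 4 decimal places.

Likelihoods f(8.3 | ·): I: 0.0228945; II: 0.0276954; III: 0.128205.
Posterior ∝ prior × likelihood. Numerator for II: 0.2·0.0276954 = 0.00553908.
Normalizing constant: 0.51·0.0228945 + 0.2·0.0276954 + 0.29·0.128205 = 0.0543948.
P(II | observation) = 0.00553908 / 0.0543948 = 0.101831.

0.1018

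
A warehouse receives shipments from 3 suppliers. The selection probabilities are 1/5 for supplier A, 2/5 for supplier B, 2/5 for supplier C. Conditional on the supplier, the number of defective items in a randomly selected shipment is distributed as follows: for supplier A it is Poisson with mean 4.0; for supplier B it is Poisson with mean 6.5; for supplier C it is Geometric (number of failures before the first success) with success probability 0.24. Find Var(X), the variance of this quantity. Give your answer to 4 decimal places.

11.0111

Per component, A: μ=4, E[X²]=20; B: μ=6.5, E[X²]=48.75; C: μ=3.16667, E[X²]=23.2222.
E[X] = 0.2·4 + 0.4·6.5 + 0.4·3.16667 = 4.66667.
E[X²] = 0.2·20 + 0.4·48.75 + 0.4·23.2222 = 32.7889.
Var(X) = E[X²] − (E[X])² = 32.7889 − 21.7778 = 11.0111.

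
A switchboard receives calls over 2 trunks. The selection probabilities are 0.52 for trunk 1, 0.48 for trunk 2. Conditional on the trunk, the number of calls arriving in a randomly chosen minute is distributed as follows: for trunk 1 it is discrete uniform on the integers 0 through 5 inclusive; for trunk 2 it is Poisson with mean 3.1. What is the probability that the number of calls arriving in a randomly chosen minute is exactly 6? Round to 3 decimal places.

Conditional on each trunk, P(X = 6): 1: 0; 2: 0.0555296.
By total probability, P(X = 6) = 0.52·0 + 0.48·0.0555296 = 0.0266542.

0.027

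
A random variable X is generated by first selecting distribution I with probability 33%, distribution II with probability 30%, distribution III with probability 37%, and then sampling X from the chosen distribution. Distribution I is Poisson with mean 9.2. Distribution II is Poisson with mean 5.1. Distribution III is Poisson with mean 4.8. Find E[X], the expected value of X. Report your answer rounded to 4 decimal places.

Component means — I: 9.2; II: 5.1; III: 4.8.
E[X] = 0.33·9.2 + 0.3·5.1 + 0.37·4.8 = 6.342.

6.3420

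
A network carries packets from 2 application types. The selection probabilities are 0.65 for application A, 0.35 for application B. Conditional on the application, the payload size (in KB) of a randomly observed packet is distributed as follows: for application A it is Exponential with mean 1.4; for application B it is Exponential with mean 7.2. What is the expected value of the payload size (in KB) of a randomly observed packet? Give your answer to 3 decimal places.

3.430

Component means — A: 1.4; B: 7.2.
E[X] = 0.65·1.4 + 0.35·7.2 = 3.43.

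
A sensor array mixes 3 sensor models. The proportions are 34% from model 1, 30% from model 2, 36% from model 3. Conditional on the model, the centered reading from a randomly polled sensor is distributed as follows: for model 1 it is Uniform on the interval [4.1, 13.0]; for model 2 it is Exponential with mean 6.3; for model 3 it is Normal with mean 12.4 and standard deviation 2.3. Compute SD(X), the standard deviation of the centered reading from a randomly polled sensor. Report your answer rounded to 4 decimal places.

4.7334

Per component, 1: μ=8.55, E[X²]=79.7033; 2: μ=6.3, E[X²]=79.38; 3: μ=12.4, E[X²]=159.05.
E[X] = 0.34·8.55 + 0.3·6.3 + 0.36·12.4 = 9.261.
E[X²] = 0.34·79.7033 + 0.3·79.38 + 0.36·159.05 = 108.171.
Var(X) = E[X²] − (E[X])² = 108.171 − 85.7661 = 22.405.
SD(X) = √22.405 = 4.73339.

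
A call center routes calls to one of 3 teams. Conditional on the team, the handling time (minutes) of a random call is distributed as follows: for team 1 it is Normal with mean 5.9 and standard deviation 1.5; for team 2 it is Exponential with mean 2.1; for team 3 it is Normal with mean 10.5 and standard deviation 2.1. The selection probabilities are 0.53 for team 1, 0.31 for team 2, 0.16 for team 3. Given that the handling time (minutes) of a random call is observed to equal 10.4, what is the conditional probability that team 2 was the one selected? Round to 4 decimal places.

Likelihoods f(10.4 | ·): 1: 0.00295457; 2: 0.00336503; 3: 0.189757.
Posterior ∝ prior × likelihood. Numerator for 2: 0.31·0.00336503 = 0.00104316.
Normalizing constant: 0.53·0.00295457 + 0.31·0.00336503 + 0.16·0.189757 = 0.0329702.
P(2 | observation) = 0.00104316 / 0.0329702 = 0.0316394.

0.0316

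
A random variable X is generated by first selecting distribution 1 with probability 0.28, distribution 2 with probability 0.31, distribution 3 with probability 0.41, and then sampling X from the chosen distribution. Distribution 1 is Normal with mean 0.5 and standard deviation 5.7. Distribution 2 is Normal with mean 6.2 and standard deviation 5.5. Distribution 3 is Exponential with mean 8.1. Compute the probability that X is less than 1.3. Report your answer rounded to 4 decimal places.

Conditional on each component, P(X < 1.3): 1: 0.555809; 2: 0.186489; 3: 0.148277.
By total probability, P(X < 1.3) = 0.28·0.555809 + 0.31·0.186489 + 0.41·0.148277 = 0.274232.

0.2742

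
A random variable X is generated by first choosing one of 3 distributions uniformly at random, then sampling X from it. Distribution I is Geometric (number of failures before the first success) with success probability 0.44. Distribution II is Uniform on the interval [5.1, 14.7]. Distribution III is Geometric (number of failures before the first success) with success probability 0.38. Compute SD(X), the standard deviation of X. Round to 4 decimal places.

4.5646

Per component, I: μ=1.27273, E[X²]=4.5124; II: μ=9.9, E[X²]=105.69; III: μ=1.63158, E[X²]=6.95568.
E[X] = 0.333333·1.27273 + 0.333333·9.9 + 0.333333·1.63158 = 4.2681.
E[X²] = 0.333333·4.5124 + 0.333333·105.69 + 0.333333·6.95568 = 39.0527.
Var(X) = E[X²] − (E[X])² = 39.0527 − 18.2167 = 20.836.
SD(X) = √20.836 = 4.56465.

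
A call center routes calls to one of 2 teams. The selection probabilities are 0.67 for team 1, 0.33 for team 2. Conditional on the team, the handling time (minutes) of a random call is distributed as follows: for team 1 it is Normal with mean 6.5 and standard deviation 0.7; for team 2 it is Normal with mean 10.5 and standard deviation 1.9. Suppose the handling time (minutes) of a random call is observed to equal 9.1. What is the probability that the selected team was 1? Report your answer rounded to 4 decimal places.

0.0072

Likelihoods f(9.1 | ·): 1: 0.000575528; 2: 0.160051.
Posterior ∝ prior × likelihood. Numerator for 1: 0.67·0.000575528 = 0.000385604.
Normalizing constant: 0.67·0.000575528 + 0.33·0.160051 = 0.0532025.
P(1 | observation) = 0.000385604 / 0.0532025 = 0.00724784.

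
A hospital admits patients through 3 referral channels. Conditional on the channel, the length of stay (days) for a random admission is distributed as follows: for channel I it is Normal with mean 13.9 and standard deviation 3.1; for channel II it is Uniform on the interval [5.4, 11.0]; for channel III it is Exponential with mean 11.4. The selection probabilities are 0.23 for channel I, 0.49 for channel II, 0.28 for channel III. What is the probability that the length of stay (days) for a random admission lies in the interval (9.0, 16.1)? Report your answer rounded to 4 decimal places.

Conditional on each channel, P(9.0 < X < 16.1): I: 0.704068; II: 0.357143; III: 0.210497.
By total probability, P(9.0 < X < 16.1) = 0.23·0.704068 + 0.49·0.357143 + 0.28·0.210497 = 0.395875.

0.3959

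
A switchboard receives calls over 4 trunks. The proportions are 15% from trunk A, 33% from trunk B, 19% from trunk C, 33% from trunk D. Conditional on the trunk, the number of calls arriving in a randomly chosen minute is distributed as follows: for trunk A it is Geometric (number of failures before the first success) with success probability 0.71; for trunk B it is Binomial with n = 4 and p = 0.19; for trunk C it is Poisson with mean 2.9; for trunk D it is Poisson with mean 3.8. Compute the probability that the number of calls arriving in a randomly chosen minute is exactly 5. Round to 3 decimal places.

0.067

Conditional on each trunk, P(X = 5): A: 0.00145629; B: 0; C: 0.0940491; D: 0.147713.
By total probability, P(X = 5) = 0.15·0.00145629 + 0.33·0 + 0.19·0.0940491 + 0.33·0.147713 = 0.066833.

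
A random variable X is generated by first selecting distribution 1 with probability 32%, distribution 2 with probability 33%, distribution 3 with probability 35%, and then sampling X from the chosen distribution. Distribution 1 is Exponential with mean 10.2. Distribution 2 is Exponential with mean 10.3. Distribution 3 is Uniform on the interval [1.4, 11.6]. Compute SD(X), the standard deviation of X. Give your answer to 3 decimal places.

Per component, 1: μ=10.2, E[X²]=208.08; 2: μ=10.3, E[X²]=212.18; 3: μ=6.5, E[X²]=50.92.
E[X] = 0.32·10.2 + 0.33·10.3 + 0.35·6.5 = 8.938.
E[X²] = 0.32·208.08 + 0.33·212.18 + 0.35·50.92 = 154.427.
Var(X) = E[X²] − (E[X])² = 154.427 − 79.8878 = 74.5392.
SD(X) = √74.5392 = 8.63361.

8.634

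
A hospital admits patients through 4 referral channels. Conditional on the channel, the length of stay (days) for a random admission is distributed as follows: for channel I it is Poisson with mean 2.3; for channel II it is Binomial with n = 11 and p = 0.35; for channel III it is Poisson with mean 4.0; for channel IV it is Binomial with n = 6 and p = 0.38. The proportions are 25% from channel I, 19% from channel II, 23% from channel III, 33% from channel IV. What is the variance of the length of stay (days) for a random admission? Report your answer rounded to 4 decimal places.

3.0974

Per component, I: μ=2.3, E[X²]=7.59; II: μ=3.85, E[X²]=17.325; III: μ=4, E[X²]=20; IV: μ=2.28, E[X²]=6.612.
E[X] = 0.25·2.3 + 0.19·3.85 + 0.23·4 + 0.33·2.28 = 2.9789.
E[X²] = 0.25·7.59 + 0.19·17.325 + 0.23·20 + 0.33·6.612 = 11.9712.
Var(X) = E[X²] − (E[X])² = 11.9712 − 8.87385 = 3.09736.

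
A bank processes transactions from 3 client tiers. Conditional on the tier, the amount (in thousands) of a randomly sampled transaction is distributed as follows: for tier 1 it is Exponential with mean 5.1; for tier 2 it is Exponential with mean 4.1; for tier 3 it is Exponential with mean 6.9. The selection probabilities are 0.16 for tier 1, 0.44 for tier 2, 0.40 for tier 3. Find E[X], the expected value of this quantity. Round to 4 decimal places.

5.3800

Component means — 1: 5.1; 2: 4.1; 3: 6.9.
E[X] = 0.16·5.1 + 0.44·4.1 + 0.4·6.9 = 5.38.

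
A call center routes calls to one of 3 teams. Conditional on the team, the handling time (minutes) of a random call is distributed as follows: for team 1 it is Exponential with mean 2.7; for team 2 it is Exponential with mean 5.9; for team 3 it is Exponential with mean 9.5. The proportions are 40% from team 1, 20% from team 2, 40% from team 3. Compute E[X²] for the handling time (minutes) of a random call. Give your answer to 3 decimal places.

For each component E[X²] = Var + (mean)², giving 1: 14.58; 2: 69.62; 3: 180.5.
Overall E[X²] = 0.4·14.58 + 0.2·69.62 + 0.4·180.5 = 91.956.

91.956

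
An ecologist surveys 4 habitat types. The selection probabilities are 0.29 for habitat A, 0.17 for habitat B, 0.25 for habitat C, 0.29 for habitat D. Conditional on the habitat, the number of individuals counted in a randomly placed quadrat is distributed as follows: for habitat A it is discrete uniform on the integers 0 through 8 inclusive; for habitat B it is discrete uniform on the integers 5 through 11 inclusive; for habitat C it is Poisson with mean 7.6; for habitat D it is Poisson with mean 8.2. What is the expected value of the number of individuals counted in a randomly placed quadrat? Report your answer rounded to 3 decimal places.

6.798

Component means — A: 4; B: 8; C: 7.6; D: 8.2.
E[X] = 0.29·4 + 0.17·8 + 0.25·7.6 + 0.29·8.2 = 6.798.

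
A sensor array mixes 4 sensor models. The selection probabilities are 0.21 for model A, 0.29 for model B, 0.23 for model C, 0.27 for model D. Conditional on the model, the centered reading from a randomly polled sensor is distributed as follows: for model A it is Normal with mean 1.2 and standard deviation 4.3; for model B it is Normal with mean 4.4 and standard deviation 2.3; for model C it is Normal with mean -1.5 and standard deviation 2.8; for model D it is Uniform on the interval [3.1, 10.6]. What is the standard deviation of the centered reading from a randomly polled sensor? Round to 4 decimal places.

Per component, A: μ=1.2, E[X²]=19.93; B: μ=4.4, E[X²]=24.65; C: μ=-1.5, E[X²]=10.09; D: μ=6.85, E[X²]=51.61.
E[X] = 0.21·1.2 + 0.29·4.4 + 0.23·-1.5 + 0.27·6.85 = 3.0325.
E[X²] = 0.21·19.93 + 0.29·24.65 + 0.23·10.09 + 0.27·51.61 = 27.5892.
Var(X) = E[X²] − (E[X])² = 27.5892 − 9.19606 = 18.3931.
SD(X) = √18.3931 = 4.28872.

4.2887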